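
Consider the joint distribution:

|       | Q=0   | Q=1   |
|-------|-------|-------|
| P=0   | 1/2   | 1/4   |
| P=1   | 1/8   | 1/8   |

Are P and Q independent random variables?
Marginal P(P) (row sums):
  P(P=0) = 1/2 + 1/4 = 3/4
  P(P=1) = 1/8 + 1/8 = 1/4
Marginal P(Q) (column sums):
  P(Q=0) = 1/2 + 1/8 = 5/8
  P(Q=1) = 1/4 + 1/8 = 3/8

P and Q are independent iff P(P=i,Q=j) = P(P=i)·P(Q=j) for every cell.
  P(P=0)·P(Q=0) = 3/4 × 5/8 = 15/32, but P(P=0,Q=0) = 1/2 ✗

No, P and Q are not independent. Quantitatively, I(P;Q) > 0:

H(P) = -[(3/4)·log₂(3/4) + (1/4)·log₂(1/4)]
  = 0.3113 + 0.5000
  = 0.8113 bits
H(Q) = -[(5/8)·log₂(5/8) + (3/8)·log₂(3/8)]
  = 0.4238 + 0.5306
  = 0.9544 bits
H(P,Q) = -[(1/2)·log₂(1/2) + (1/4)·log₂(1/4) + (1/8)·log₂(1/8) + (1/8)·log₂(1/8)]
  = 0.5000 + 0.5000 + 0.3750 + 0.3750
  = 1.7500 bits
I(P;Q) = H(P) + H(Q) - H(P,Q) = 0.8113 + 0.9544 - 1.7500 = 0.0157 bits > 0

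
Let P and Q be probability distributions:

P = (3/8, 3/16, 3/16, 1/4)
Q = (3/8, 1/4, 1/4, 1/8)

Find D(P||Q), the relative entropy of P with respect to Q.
D(P||Q) = Σ P(i) log₂(P(i)/Q(i))
  i=0: (3/8) × log₂((3/8)/(3/8)) = (3/8) × log₂(1) = 0.0000
  i=1: (3/16) × log₂((3/16)/(1/4)) = (3/16) × log₂(3/4) = -0.0778
  i=2: (3/16) × log₂((3/16)/(1/4)) = (3/16) × log₂(3/4) = -0.0778
  i=3: (1/4) × log₂((1/4)/(1/8)) = (1/4) × log₂(2) = 0.2500
D(P||Q) = 0.0000 - 0.0778 - 0.0778 + 0.2500
  = 0.0944 bits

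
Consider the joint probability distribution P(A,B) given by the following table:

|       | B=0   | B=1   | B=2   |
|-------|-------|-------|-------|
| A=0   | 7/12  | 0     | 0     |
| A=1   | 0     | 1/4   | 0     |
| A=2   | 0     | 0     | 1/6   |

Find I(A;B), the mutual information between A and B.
Marginal P(A) (row sums):
  P(A=0) = 7/12 + 0 + 0 = 7/12
  P(A=1) = 0 + 1/4 + 0 = 1/4
  P(A=2) = 0 + 0 + 1/6 = 1/6
Marginal P(B) (column sums):
  P(B=0) = 7/12 + 0 + 0 = 7/12
  P(B=1) = 0 + 1/4 + 0 = 1/4
  P(B=2) = 0 + 0 + 1/6 = 1/6

H(A) = -[(7/12)·log₂(7/12) + (1/4)·log₂(1/4) + (1/6)·log₂(1/6)]
  = 0.4536 + 0.5000 + 0.4308
  = 1.3844 bits
H(B) = -[(7/12)·log₂(7/12) + (1/4)·log₂(1/4) + (1/6)·log₂(1/6)]
  = 0.4536 + 0.5000 + 0.4308
  = 1.3844 bits
H(A,B) = -[(7/12)·log₂(7/12) + (1/4)·log₂(1/4) + (1/6)·log₂(1/6)]
  = 0.4536 + 0.5000 + 0.4308
  = 1.3844 bits

I(A;B) = H(A) + H(B) - H(A,B)
  = 1.3844 + 1.3844 - 1.3844
  = 1.3844 bits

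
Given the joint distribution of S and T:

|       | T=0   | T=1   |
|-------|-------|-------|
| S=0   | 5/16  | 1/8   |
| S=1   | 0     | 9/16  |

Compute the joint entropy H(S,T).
H(S,T) = -Σ P(S,T) log₂ P(S,T), summed over the non-zero cells:
H(S,T) = -[(5/16)·log₂(5/16) + (1/8)·log₂(1/8) + (9/16)·log₂(9/16)]
  = 0.5244 + 0.3750 + 0.4669
  = 1.3663 bits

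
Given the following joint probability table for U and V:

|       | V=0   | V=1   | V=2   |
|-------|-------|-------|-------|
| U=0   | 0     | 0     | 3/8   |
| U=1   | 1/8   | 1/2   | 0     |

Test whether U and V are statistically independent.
Marginal P(U) (row sums):
  P(U=0) = 0 + 0 + 3/8 = 3/8
  P(U=1) = 1/8 + 1/2 + 0 = 5/8
Marginal P(V) (column sums):
  P(V=0) = 0 + 1/8 = 1/8
  P(V=1) = 0 + 1/2 = 1/2
  P(V=2) = 3/8 + 0 = 3/8

U and V are independent iff P(U=i,V=j) = P(U=i)·P(V=j) for every cell.
  P(U=0)·P(V=0) = 3/8 × 1/8 = 3/64, but P(U=0,V=0) = 0 ✗

No, U and V are not independent. Quantitatively, I(U;V) > 0:

H(U) = -[(3/8)·log₂(3/8) + (5/8)·log₂(5/8)]
  = 0.5306 + 0.4238
  = 0.9544 bits
H(V) = -[(1/8)·log₂(1/8) + (1/2)·log₂(1/2) + (3/8)·log₂(3/8)]
  = 0.3750 + 0.5000 + 0.5306
  = 1.4056 bits
H(U,V) = -[(3/8)·log₂(3/8) + (1/8)·log₂(1/8) + (1/2)·log₂(1/2)]
  = 0.5306 + 0.3750 + 0.5000
  = 1.4056 bits
I(U;V) = H(U) + H(V) - H(U,V) = 0.9544 + 1.4056 - 1.4056 = 0.9544 bits > 0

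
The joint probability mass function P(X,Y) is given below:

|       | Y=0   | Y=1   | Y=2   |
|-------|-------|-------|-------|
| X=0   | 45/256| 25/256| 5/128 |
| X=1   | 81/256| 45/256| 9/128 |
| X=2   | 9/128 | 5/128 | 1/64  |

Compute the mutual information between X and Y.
Marginal P(X) (row sums):
  P(X=0) = 45/256 + 25/256 + 5/128 = 5/16
  P(X=1) = 81/256 + 45/256 + 9/128 = 9/16
  P(X=2) = 9/128 + 5/128 + 1/64 = 1/8
Marginal P(Y) (column sums):
  P(Y=0) = 45/256 + 81/256 + 9/128 = 9/16
  P(Y=1) = 25/256 + 45/256 + 5/128 = 5/16
  P(Y=2) = 5/128 + 9/128 + 1/64 = 1/8

H(X) = -[(5/16)·log₂(5/16) + (9/16)·log₂(9/16) + (1/8)·log₂(1/8)]
  = 0.5244 + 0.4669 + 0.3750
  = 1.3663 bits
H(Y) = -[(9/16)·log₂(9/16) + (5/16)·log₂(5/16) + (1/8)·log₂(1/8)]
  = 0.4669 + 0.5244 + 0.3750
  = 1.3663 bits
H(X,Y) = -[(45/256)·log₂(45/256) + (25/256)·log₂(25/256) + (5/128)·log₂(5/128) + (81/256)·log₂(81/256) + (45/256)·log₂(45/256) + (9/128)·log₂(9/128) + (9/128)·log₂(9/128) + (5/128)·log₂(5/128) + (1/64)·log₂(1/64)]
  = 0.4409 + 0.3277 + 0.1827 + 0.5253 + 0.4409 + 0.2693 + 0.2693 + 0.1827 + 0.0938
  = 2.7326 bits

I(X;Y) = H(X) + H(Y) - H(X,Y)
  = 1.3663 + 1.3663 - 2.7326
  = 0.0000 bits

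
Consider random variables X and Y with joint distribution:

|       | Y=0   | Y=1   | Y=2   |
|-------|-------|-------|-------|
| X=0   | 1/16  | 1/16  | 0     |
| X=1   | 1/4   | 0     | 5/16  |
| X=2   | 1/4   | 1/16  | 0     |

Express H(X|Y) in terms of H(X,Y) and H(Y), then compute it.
H(X|Y) = H(X,Y) - H(Y)

Marginal P(Y) (column sums):
  P(Y=0) = 1/16 + 1/4 + 1/4 = 9/16
  P(Y=1) = 1/16 + 0 + 1/16 = 1/8
  P(Y=2) = 0 + 5/16 + 0 = 5/16

H(X,Y) = -[(1/16)·log₂(1/16) + (1/16)·log₂(1/16) + (1/4)·log₂(1/4) + (5/16)·log₂(5/16) + (1/4)·log₂(1/4) + (1/16)·log₂(1/16)]
  = 0.2500 + 0.2500 + 0.5000 + 0.5244 + 0.5000 + 0.2500
  = 2.2744 bits
H(Y) = -[(9/16)·log₂(9/16) + (1/8)·log₂(1/8) + (5/16)·log₂(5/16)]
  = 0.4669 + 0.3750 + 0.5244
  = 1.3663 bits

H(X|Y) = 2.2744 - 1.3663 = 0.9081 bits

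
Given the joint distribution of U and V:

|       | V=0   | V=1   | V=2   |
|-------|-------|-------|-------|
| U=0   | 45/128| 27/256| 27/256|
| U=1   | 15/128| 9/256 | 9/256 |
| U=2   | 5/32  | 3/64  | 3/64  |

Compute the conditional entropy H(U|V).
Marginal P(V) (column sums):
  P(V=0) = 45/128 + 15/128 + 5/32 = 5/8
  P(V=1) = 27/256 + 9/256 + 3/64 = 3/16
  P(V=2) = 27/256 + 9/256 + 3/64 = 3/16

H(U|V) = -Σ P(U,V)·log₂ P(U|V), where P(U|V) = P(U,V) / P(V)
  (U=0,V=0): P(U|V) = (45/128)/(5/8) = 9/16;  -(45/128)·log₂(9/16) = 0.2918
  (U=0,V=1): P(U|V) = (27/256)/(3/16) = 9/16;  -(27/256)·log₂(9/16) = 0.0875
  (U=0,V=2): P(U|V) = (27/256)/(3/16) = 9/16;  -(27/256)·log₂(9/16) = 0.0875
  (U=1,V=0): P(U|V) = (15/128)/(5/8) = 3/16;  -(15/128)·log₂(3/16) = 0.2830
  (U=1,V=1): P(U|V) = (9/256)/(3/16) = 3/16;  -(9/256)·log₂(3/16) = 0.0849
  (U=1,V=2): P(U|V) = (9/256)/(3/16) = 3/16;  -(9/256)·log₂(3/16) = 0.0849
  (U=2,V=0): P(U|V) = (5/32)/(5/8) = 1/4;  -(5/32)·log₂(1/4) = 0.3125
  (U=2,V=1): P(U|V) = (3/64)/(3/16) = 1/4;  -(3/64)·log₂(1/4) = 0.0938
  (U=2,V=2): P(U|V) = (3/64)/(3/16) = 1/4;  -(3/64)·log₂(1/4) = 0.0938
H(U|V) = 0.2918 + 0.0875 + 0.0875 + 0.2830 + 0.0849 + 0.0849 + 0.3125 + 0.0938 + 0.0938
  = 1.4197 bits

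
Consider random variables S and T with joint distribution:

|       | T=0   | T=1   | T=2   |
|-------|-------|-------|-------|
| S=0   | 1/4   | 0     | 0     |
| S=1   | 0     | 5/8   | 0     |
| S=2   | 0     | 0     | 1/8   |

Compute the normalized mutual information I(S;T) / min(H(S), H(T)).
Marginal P(S) (row sums):
  P(S=0) = 1/4 + 0 + 0 = 1/4
  P(S=1) = 0 + 5/8 + 0 = 5/8
  P(S=2) = 0 + 0 + 1/8 = 1/8
Marginal P(T) (column sums):
  P(T=0) = 1/4 + 0 + 0 = 1/4
  P(T=1) = 0 + 5/8 + 0 = 5/8
  P(T=2) = 0 + 0 + 1/8 = 1/8

H(S) = -[(1/4)·log₂(1/4) + (5/8)·log₂(5/8) + (1/8)·log₂(1/8)]
  = 0.5000 + 0.4238 + 0.3750
  = 1.2988 bits
H(T) = -[(1/4)·log₂(1/4) + (5/8)·log₂(5/8) + (1/8)·log₂(1/8)]
  = 0.5000 + 0.4238 + 0.3750
  = 1.2988 bits
H(S,T) = -[(1/4)·log₂(1/4) + (5/8)·log₂(5/8) + (1/8)·log₂(1/8)]
  = 0.5000 + 0.4238 + 0.3750
  = 1.2988 bits

I(S;T) = H(S) + H(T) - H(S,T)
  = 1.2988 + 1.2988 - 1.2988
  = 1.2988 bits

min(H(S), H(T)) = min(1.2988, 1.2988) = 1.2988 bits
Normalized MI = 1.2988 / 1.2988 = 1.0000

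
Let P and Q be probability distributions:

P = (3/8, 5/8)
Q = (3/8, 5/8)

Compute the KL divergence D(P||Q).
D(P||Q) = Σ P(i) log₂(P(i)/Q(i))
  i=0: (3/8) × log₂((3/8)/(3/8)) = (3/8) × log₂(1) = 0.0000
  i=1: (5/8) × log₂((5/8)/(5/8)) = (5/8) × log₂(1) = 0.0000
D(P||Q) = 0.0000 + 0.0000
  = 0.0000 bits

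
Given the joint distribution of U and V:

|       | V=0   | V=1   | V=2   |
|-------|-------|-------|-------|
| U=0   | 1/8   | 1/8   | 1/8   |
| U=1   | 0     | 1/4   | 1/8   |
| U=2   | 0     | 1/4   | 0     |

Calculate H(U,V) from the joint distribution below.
H(U,V) = -Σ P(U,V) log₂ P(U,V), summed over the non-zero cells:
H(U,V) = -[(1/8)·log₂(1/8) + (1/8)·log₂(1/8) + (1/8)·log₂(1/8) + (1/4)·log₂(1/4) + (1/8)·log₂(1/8) + (1/4)·log₂(1/4)]
  = 0.3750 + 0.3750 + 0.3750 + 0.5000 + 0.3750 + 0.5000
  = 2.5000 bits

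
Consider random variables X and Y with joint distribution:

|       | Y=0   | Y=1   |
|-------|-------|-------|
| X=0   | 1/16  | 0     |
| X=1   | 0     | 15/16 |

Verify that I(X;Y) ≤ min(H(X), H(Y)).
Marginal P(X) (row sums):
  P(X=0) = 1/16 + 0 = 1/16
  P(X=1) = 0 + 15/16 = 15/16
Marginal P(Y) (column sums):
  P(Y=0) = 1/16 + 0 = 1/16
  P(Y=1) = 0 + 15/16 = 15/16

H(X) = -[(1/16)·log₂(1/16) + (15/16)·log₂(15/16)]
  = 0.2500 + 0.0873
  = 0.3373 bits
H(Y) = -[(1/16)·log₂(1/16) + (15/16)·log₂(15/16)]
  = 0.2500 + 0.0873
  = 0.3373 bits
H(X,Y) = -[(1/16)·log₂(1/16) + (15/16)·log₂(15/16)]
  = 0.2500 + 0.0873
  = 0.3373 bits

I(X;Y) = H(X) + H(Y) - H(X,Y)
  = 0.3373 + 0.3373 - 0.3373
  = 0.3373 bits

min(H(X), H(Y)) = min(0.3373, 0.3373) = 0.3373 bits
Since 0.3373 ≤ 0.3373, the bound is satisfied ✓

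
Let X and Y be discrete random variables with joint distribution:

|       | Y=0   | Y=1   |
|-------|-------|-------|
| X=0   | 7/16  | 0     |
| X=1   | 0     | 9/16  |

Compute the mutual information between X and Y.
Marginal P(X) (row sums):
  P(X=0) = 7/16 + 0 = 7/16
  P(X=1) = 0 + 9/16 = 9/16
Marginal P(Y) (column sums):
  P(Y=0) = 7/16 + 0 = 7/16
  P(Y=1) = 0 + 9/16 = 9/16

H(X) = -[(7/16)·log₂(7/16) + (9/16)·log₂(9/16)]
  = 0.5218 + 0.4669
  = 0.9887 bits
H(Y) = -[(7/16)·log₂(7/16) + (9/16)·log₂(9/16)]
  = 0.5218 + 0.4669
  = 0.9887 bits
H(X,Y) = -[(7/16)·log₂(7/16) + (9/16)·log₂(9/16)]
  = 0.5218 + 0.4669
  = 0.9887 bits

I(X;Y) = H(X) + H(Y) - H(X,Y)
  = 0.9887 + 0.9887 - 0.9887
  = 0.9887 bits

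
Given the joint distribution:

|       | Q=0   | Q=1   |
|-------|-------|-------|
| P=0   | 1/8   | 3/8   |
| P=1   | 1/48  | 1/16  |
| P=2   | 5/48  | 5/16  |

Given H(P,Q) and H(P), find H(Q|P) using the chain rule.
From the chain rule: H(P,Q) = H(P) + H(Q|P)
Therefore: H(Q|P) = H(P,Q) - H(P)

H(P,Q) = -[(1/8)·log₂(1/8) + (3/8)·log₂(3/8) + (1/48)·log₂(1/48) + (1/16)·log₂(1/16) + (5/48)·log₂(5/48) + (5/16)·log₂(5/16)]
  = 0.3750 + 0.5306 + 0.1164 + 0.2500 + 0.3399 + 0.5244
  = 2.1363 bits
Marginal P(P) (row sums):
  P(P=0) = 1/8 + 3/8 = 1/2
  P(P=1) = 1/48 + 1/16 = 1/12
  P(P=2) = 5/48 + 5/16 = 5/12
H(P) = -[(1/2)·log₂(1/2) + (1/12)·log₂(1/12) + (5/12)·log₂(5/12)]
  = 0.5000 + 0.2987 + 0.5263
  = 1.3250 bits

H(Q|P) = 2.1363 - 1.3250 = 0.8113 bits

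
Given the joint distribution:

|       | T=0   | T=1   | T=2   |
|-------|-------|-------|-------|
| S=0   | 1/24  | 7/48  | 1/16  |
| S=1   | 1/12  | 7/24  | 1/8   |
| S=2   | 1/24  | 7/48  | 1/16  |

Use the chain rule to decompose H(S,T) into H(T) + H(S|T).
By the chain rule: H(S,T) = H(T) + H(S|T)

Marginal P(T) (column sums):
  P(T=0) = 1/24 + 1/12 + 1/24 = 1/6
  P(T=1) = 7/48 + 7/24 + 7/48 = 7/12
  P(T=2) = 1/16 + 1/8 + 1/16 = 1/4
H(T) = -[(1/6)·log₂(1/6) + (7/12)·log₂(7/12) + (1/4)·log₂(1/4)]
  = 0.4308 + 0.4536 + 0.5000
  = 1.3844 bits
H(S|T) = -Σ P(S,T)·log₂ P(S|T), where P(S|T) = P(S,T) / P(T)
  (S=0,T=0): P(S|T) = (1/24)/(1/6) = 1/4;  -(1/24)·log₂(1/4) = 0.0833
  (S=0,T=1): P(S|T) = (7/48)/(7/12) = 1/4;  -(7/48)·log₂(1/4) = 0.2917
  (S=0,T=2): P(S|T) = (1/16)/(1/4) = 1/4;  -(1/16)·log₂(1/4) = 0.1250
  (S=1,T=0): P(S|T) = (1/12)/(1/6) = 1/2;  -(1/12)·log₂(1/2) = 0.0833
  (S=1,T=1): P(S|T) = (7/24)/(7/12) = 1/2;  -(7/24)·log₂(1/2) = 0.2917
  (S=1,T=2): P(S|T) = (1/8)/(1/4) = 1/2;  -(1/8)·log₂(1/2) = 0.1250
  (S=2,T=0): P(S|T) = (1/24)/(1/6) = 1/4;  -(1/24)·log₂(1/4) = 0.0833
  (S=2,T=1): P(S|T) = (7/48)/(7/12) = 1/4;  -(7/48)·log₂(1/4) = 0.2917
  (S=2,T=2): P(S|T) = (1/16)/(1/4) = 1/4;  -(1/16)·log₂(1/4) = 0.1250
H(S|T) = 0.0833 + 0.2917 + 0.1250 + 0.0833 + 0.2917 + 0.1250 + 0.0833 + 0.2917 + 0.1250
  = 1.5000 bits

H(S,T) = H(T) + H(S|T) = 1.3844 + 1.5000 = 2.8844 bits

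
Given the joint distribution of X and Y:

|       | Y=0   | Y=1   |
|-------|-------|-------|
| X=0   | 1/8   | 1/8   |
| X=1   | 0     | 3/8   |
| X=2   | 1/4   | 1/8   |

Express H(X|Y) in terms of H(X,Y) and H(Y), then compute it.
H(X|Y) = H(X,Y) - H(Y)

Marginal P(Y) (column sums):
  P(Y=0) = 1/8 + 0 + 1/4 = 3/8
  P(Y=1) = 1/8 + 3/8 + 1/8 = 5/8

H(X,Y) = -[(1/8)·log₂(1/8) + (1/8)·log₂(1/8) + (3/8)·log₂(3/8) + (1/4)·log₂(1/4) + (1/8)·log₂(1/8)]
  = 0.3750 + 0.3750 + 0.5306 + 0.5000 + 0.3750
  = 2.1556 bits
H(Y) = -[(3/8)·log₂(3/8) + (5/8)·log₂(5/8)]
  = 0.5306 + 0.4238
  = 0.9544 bits

H(X|Y) = 2.1556 - 0.9544 = 1.2012 bits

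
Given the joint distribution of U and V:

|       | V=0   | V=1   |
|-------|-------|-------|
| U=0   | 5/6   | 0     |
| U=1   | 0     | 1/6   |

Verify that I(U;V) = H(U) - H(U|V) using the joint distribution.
Left side, from I(U;V) = H(U) + H(V) - H(U,V):
Marginal P(U) (row sums):
  P(U=0) = 5/6 + 0 = 5/6
  P(U=1) = 0 + 1/6 = 1/6
Marginal P(V) (column sums):
  P(V=0) = 5/6 + 0 = 5/6
  P(V=1) = 0 + 1/6 = 1/6

H(U) = -[(5/6)·log₂(5/6) + (1/6)·log₂(1/6)]
  = 0.2192 + 0.4308
  = 0.6500 bits
H(V) = -[(5/6)·log₂(5/6) + (1/6)·log₂(1/6)]
  = 0.2192 + 0.4308
  = 0.6500 bits
H(U,V) = -[(5/6)·log₂(5/6) + (1/6)·log₂(1/6)]
  = 0.2192 + 0.4308
  = 0.6500 bits

I(U;V) = H(U) + H(V) - H(U,V)
  = 0.6500 + 0.6500 - 0.6500
  = 0.6500 bits

Right side, with H(U|V) computed directly from the conditional probabilities:
H(U|V) = -Σ P(U,V)·log₂ P(U|V), where P(U|V) = P(U,V) / P(V)
  (cells with P(U,V) = 0 contribute 0)
  (U=0,V=0): P(U|V) = (5/6)/(5/6) = 1;  -(5/6)·log₂(1) = 0.0000
  (U=1,V=1): P(U|V) = (1/6)/(1/6) = 1;  -(1/6)·log₂(1) = 0.0000
H(U|V) = 0.0000 + 0.0000
  = 0.0000 bits
H(U) - H(U|V) = 0.6500 - 0.0000 = 0.6500 bits

Both sides equal 0.6500 bits, so I(U;V) = H(U) - H(U|V) ✓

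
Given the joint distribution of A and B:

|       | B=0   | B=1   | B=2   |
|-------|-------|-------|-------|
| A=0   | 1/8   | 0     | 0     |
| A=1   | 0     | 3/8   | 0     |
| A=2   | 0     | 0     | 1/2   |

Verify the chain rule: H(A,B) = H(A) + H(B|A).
Left side:
H(A,B) = -[(1/8)·log₂(1/8) + (3/8)·log₂(3/8) + (1/2)·log₂(1/2)]
  = 0.3750 + 0.5306 + 0.5000
  = 1.4056 bits

Right side:
Marginal P(A) (row sums):
  P(A=0) = 1/8 + 0 + 0 = 1/8
  P(A=1) = 0 + 3/8 + 0 = 3/8
  P(A=2) = 0 + 0 + 1/2 = 1/2
H(A) = -[(1/8)·log₂(1/8) + (3/8)·log₂(3/8) + (1/2)·log₂(1/2)]
  = 0.3750 + 0.5306 + 0.5000
  = 1.4056 bits
H(B|A) = -Σ P(A,B)·log₂ P(B|A), where P(B|A) = P(A,B) / P(A)
  (cells with P(A,B) = 0 contribute 0)
  (A=0,B=0): P(B|A) = (1/8)/(1/8) = 1;  -(1/8)·log₂(1) = 0.0000
  (A=1,B=1): P(B|A) = (3/8)/(3/8) = 1;  -(3/8)·log₂(1) = 0.0000
  (A=2,B=2): P(B|A) = (1/2)/(1/2) = 1;  -(1/2)·log₂(1) = 0.0000
H(B|A) = 0.0000 + 0.0000 + 0.0000
  = 0.0000 bits
H(A) + H(B|A) = 1.4056 + 0.0000 = 1.4056 bits

Both sides equal 1.4056 bits, so the chain rule holds ✓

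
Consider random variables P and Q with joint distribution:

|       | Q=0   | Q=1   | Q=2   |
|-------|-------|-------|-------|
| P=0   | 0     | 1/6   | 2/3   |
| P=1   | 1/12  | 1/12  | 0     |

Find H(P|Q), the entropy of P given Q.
Marginal P(Q) (column sums):
  P(Q=0) = 0 + 1/12 = 1/12
  P(Q=1) = 1/6 + 1/12 = 1/4
  P(Q=2) = 2/3 + 0 = 2/3

H(P|Q) = -Σ P(P,Q)·log₂ P(P|Q), where P(P|Q) = P(P,Q) / P(Q)
  (cells with P(P,Q) = 0 contribute 0)
  (P=0,Q=1): P(P|Q) = (1/6)/(1/4) = 2/3;  -(1/6)·log₂(2/3) = 0.0975
  (P=0,Q=2): P(P|Q) = (2/3)/(2/3) = 1;  -(2/3)·log₂(1) = 0.0000
  (P=1,Q=0): P(P|Q) = (1/12)/(1/12) = 1;  -(1/12)·log₂(1) = 0.0000
  (P=1,Q=1): P(P|Q) = (1/12)/(1/4) = 1/3;  -(1/12)·log₂(1/3) = 0.1321
H(P|Q) = 0.0975 + 0.0000 + 0.0000 + 0.1321
  = 0.2296 bits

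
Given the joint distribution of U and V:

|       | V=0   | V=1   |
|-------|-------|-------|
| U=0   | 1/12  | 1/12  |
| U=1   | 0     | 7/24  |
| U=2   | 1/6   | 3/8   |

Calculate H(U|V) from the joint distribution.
Marginal P(V) (column sums):
  P(V=0) = 1/12 + 0 + 1/6 = 1/4
  P(V=1) = 1/12 + 7/24 + 3/8 = 3/4

H(U|V) = -Σ P(U,V)·log₂ P(U|V), where P(U|V) = P(U,V) / P(V)
  (cells with P(U,V) = 0 contribute 0)
  (U=0,V=0): P(U|V) = (1/12)/(1/4) = 1/3;  -(1/12)·log₂(1/3) = 0.1321
  (U=0,V=1): P(U|V) = (1/12)/(3/4) = 1/9;  -(1/12)·log₂(1/9) = 0.2642
  (U=1,V=1): P(U|V) = (7/24)/(3/4) = 7/18;  -(7/24)·log₂(7/18) = 0.3974
  (U=2,V=0): P(U|V) = (1/6)/(1/4) = 2/3;  -(1/6)·log₂(2/3) = 0.0975
  (U=2,V=1): P(U|V) = (3/8)/(3/4) = 1/2;  -(3/8)·log₂(1/2) = 0.3750
H(U|V) = 0.1321 + 0.2642 + 0.3974 + 0.0975 + 0.3750
  = 1.2662 bits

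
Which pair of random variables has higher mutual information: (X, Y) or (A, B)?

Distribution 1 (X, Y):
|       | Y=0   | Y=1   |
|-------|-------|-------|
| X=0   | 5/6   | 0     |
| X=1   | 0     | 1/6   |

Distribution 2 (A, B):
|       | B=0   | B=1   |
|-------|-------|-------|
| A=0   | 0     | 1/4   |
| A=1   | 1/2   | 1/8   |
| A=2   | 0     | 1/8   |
Distribution 1 (X, Y):
Marginal P(X) (row sums):
  P(X=0) = 5/6 + 0 = 5/6
  P(X=1) = 0 + 1/6 = 1/6
Marginal P(Y) (column sums):
  P(Y=0) = 5/6 + 0 = 5/6
  P(Y=1) = 0 + 1/6 = 1/6

H(X) = -[(5/6)·log₂(5/6) + (1/6)·log₂(1/6)]
  = 0.2192 + 0.4308
  = 0.6500 bits
H(Y) = -[(5/6)·log₂(5/6) + (1/6)·log₂(1/6)]
  = 0.2192 + 0.4308
  = 0.6500 bits
H(X,Y) = -[(5/6)·log₂(5/6) + (1/6)·log₂(1/6)]
  = 0.2192 + 0.4308
  = 0.6500 bits

I(X;Y) = H(X) + H(Y) - H(X,Y)
  = 0.6500 + 0.6500 - 0.6500
  = 0.6500 bits

Distribution 2 (A, B):
Marginal P(A) (row sums):
  P(A=0) = 0 + 1/4 = 1/4
  P(A=1) = 1/2 + 1/8 = 5/8
  P(A=2) = 0 + 1/8 = 1/8
Marginal P(B) (column sums):
  P(B=0) = 0 + 1/2 + 0 = 1/2
  P(B=1) = 1/4 + 1/8 + 1/8 = 1/2

H(A) = -[(1/4)·log₂(1/4) + (5/8)·log₂(5/8) + (1/8)·log₂(1/8)]
  = 0.5000 + 0.4238 + 0.3750
  = 1.2988 bits
H(B) = -[(1/2)·log₂(1/2) + (1/2)·log₂(1/2)]
  = 0.5000 + 0.5000
  = 1.0000 bits
H(A,B) = -[(1/4)·log₂(1/4) + (1/2)·log₂(1/2) + (1/8)·log₂(1/8) + (1/8)·log₂(1/8)]
  = 0.5000 + 0.5000 + 0.3750 + 0.3750
  = 1.7500 bits

I(A;B) = H(A) + H(B) - H(A,B)
  = 1.2988 + 1.0000 - 1.7500
  = 0.5488 bits

I(X;Y) = 0.6500 bits > I(A;B) = 0.5488 bits, so (X, Y) has the higher mutual information (stronger dependence).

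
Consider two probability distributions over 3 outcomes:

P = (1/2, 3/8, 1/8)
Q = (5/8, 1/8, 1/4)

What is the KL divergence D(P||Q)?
D(P||Q) = Σ P(i) log₂(P(i)/Q(i))
  i=0: (1/2) × log₂((1/2)/(5/8)) = (1/2) × log₂(4/5) = -0.1610
  i=1: (3/8) × log₂((3/8)/(1/8)) = (3/8) × log₂(3) = 0.5944
  i=2: (1/8) × log₂((1/8)/(1/4)) = (1/8) × log₂(1/2) = -0.1250
D(P||Q) = -0.1610 + 0.5944 - 0.1250
  = 0.3084 bits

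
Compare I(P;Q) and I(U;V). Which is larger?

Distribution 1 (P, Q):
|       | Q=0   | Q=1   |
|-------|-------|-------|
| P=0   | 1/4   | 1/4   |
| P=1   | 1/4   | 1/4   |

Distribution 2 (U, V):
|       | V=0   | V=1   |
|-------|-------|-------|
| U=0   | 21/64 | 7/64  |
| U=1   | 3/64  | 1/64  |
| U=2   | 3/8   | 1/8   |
Distribution 1 (P, Q):
Marginal P(P) (row sums):
  P(P=0) = 1/4 + 1/4 = 1/2
  P(P=1) = 1/4 + 1/4 = 1/2
Marginal P(Q) (column sums):
  P(Q=0) = 1/4 + 1/4 = 1/2
  P(Q=1) = 1/4 + 1/4 = 1/2

H(P) = -[(1/2)·log₂(1/2) + (1/2)·log₂(1/2)]
  = 0.5000 + 0.5000
  = 1.0000 bits
H(Q) = -[(1/2)·log₂(1/2) + (1/2)·log₂(1/2)]
  = 0.5000 + 0.5000
  = 1.0000 bits
H(P,Q) = -[(1/4)·log₂(1/4) + (1/4)·log₂(1/4) + (1/4)·log₂(1/4) + (1/4)·log₂(1/4)]
  = 0.5000 + 0.5000 + 0.5000 + 0.5000
  = 2.0000 bits

I(P;Q) = H(P) + H(Q) - H(P,Q)
  = 1.0000 + 1.0000 - 2.0000
  = 0.0000 bits

Distribution 2 (U, V):
Marginal P(U) (row sums):
  P(U=0) = 21/64 + 7/64 = 7/16
  P(U=1) = 3/64 + 1/64 = 1/16
  P(U=2) = 3/8 + 1/8 = 1/2
Marginal P(V) (column sums):
  P(V=0) = 21/64 + 3/64 + 3/8 = 3/4
  P(V=1) = 7/64 + 1/64 + 1/8 = 1/4

H(U) = -[(7/16)·log₂(7/16) + (1/16)·log₂(1/16) + (1/2)·log₂(1/2)]
  = 0.5218 + 0.2500 + 0.5000
  = 1.2718 bits
H(V) = -[(3/4)·log₂(3/4) + (1/4)·log₂(1/4)]
  = 0.3113 + 0.5000
  = 0.8113 bits
H(U,V) = -[(21/64)·log₂(21/64) + (7/64)·log₂(7/64) + (3/64)·log₂(3/64) + (1/64)·log₂(1/64) + (3/8)·log₂(3/8) + (1/8)·log₂(1/8)]
  = 0.5275 + 0.3492 + 0.2070 + 0.0938 + 0.5306 + 0.3750
  = 2.0831 bits

I(U;V) = H(U) + H(V) - H(U,V)
  = 1.2718 + 0.8113 - 2.0831
  = 0.0000 bits

Both joint tables factor as the product of their marginals, so I(P;Q) = I(U;V) = 0 bits: neither is larger (both pairs are independent).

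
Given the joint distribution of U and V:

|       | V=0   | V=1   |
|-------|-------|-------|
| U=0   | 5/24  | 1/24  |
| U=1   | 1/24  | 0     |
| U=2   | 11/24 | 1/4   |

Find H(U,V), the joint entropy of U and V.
H(U,V) = -Σ P(U,V) log₂ P(U,V), summed over the non-zero cells:
H(U,V) = -[(5/24)·log₂(5/24) + (1/24)·log₂(1/24) + (1/24)·log₂(1/24) + (11/24)·log₂(11/24) + (1/4)·log₂(1/4)]
  = 0.4715 + 0.1910 + 0.1910 + 0.5159 + 0.5000
  = 1.8694 bits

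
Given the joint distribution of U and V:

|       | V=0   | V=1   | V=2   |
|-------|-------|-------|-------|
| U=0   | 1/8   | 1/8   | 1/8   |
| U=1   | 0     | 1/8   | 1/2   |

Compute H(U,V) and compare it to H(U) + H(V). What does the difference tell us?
Marginal P(U) (row sums):
  P(U=0) = 1/8 + 1/8 + 1/8 = 3/8
  P(U=1) = 0 + 1/8 + 1/2 = 5/8
Marginal P(V) (column sums):
  P(V=0) = 1/8 + 0 = 1/8
  P(V=1) = 1/8 + 1/8 = 1/4
  P(V=2) = 1/8 + 1/2 = 5/8

H(U,V) = -[(1/8)·log₂(1/8) + (1/8)·log₂(1/8) + (1/8)·log₂(1/8) + (1/8)·log₂(1/8) + (1/2)·log₂(1/2)]
  = 0.3750 + 0.3750 + 0.3750 + 0.3750 + 0.5000
  = 2.0000 bits
H(U) = -[(3/8)·log₂(3/8) + (5/8)·log₂(5/8)]
  = 0.5306 + 0.4238
  = 0.9544 bits
H(V) = -[(1/8)·log₂(1/8) + (1/4)·log₂(1/4) + (5/8)·log₂(5/8)]
  = 0.3750 + 0.5000 + 0.4238
  = 1.2988 bits

H(U) + H(V) = 0.9544 + 1.2988 = 2.2532 bits
Difference: H(U) + H(V) - H(U,V) = 2.2532 - 2.0000 = 0.2532 bits = I(U;V)

The difference is the mutual information; it is positive here, so U and V are dependent (knowing one reduces uncertainty about the other by 0.2532 bits).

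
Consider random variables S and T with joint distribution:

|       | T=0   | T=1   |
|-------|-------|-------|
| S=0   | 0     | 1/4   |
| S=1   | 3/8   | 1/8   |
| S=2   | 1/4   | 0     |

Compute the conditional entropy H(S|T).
Marginal P(T) (column sums):
  P(T=0) = 0 + 3/8 + 1/4 = 5/8
  P(T=1) = 1/4 + 1/8 + 0 = 3/8

H(S|T) = -Σ P(S,T)·log₂ P(S|T), where P(S|T) = P(S,T) / P(T)
  (cells with P(S,T) = 0 contribute 0)
  (S=0,T=1): P(S|T) = (1/4)/(3/8) = 2/3;  -(1/4)·log₂(2/3) = 0.1462
  (S=1,T=0): P(S|T) = (3/8)/(5/8) = 3/5;  -(3/8)·log₂(3/5) = 0.2764
  (S=1,T=1): P(S|T) = (1/8)/(3/8) = 1/3;  -(1/8)·log₂(1/3) = 0.1981
  (S=2,T=0): P(S|T) = (1/4)/(5/8) = 2/5;  -(1/4)·log₂(2/5) = 0.3305
H(S|T) = 0.1462 + 0.2764 + 0.1981 + 0.3305
  = 0.9512 bits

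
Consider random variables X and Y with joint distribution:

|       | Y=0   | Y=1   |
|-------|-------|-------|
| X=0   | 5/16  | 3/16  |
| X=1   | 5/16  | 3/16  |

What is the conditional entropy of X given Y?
Marginal P(Y) (column sums):
  P(Y=0) = 5/16 + 5/16 = 5/8
  P(Y=1) = 3/16 + 3/16 = 3/8

H(X|Y) = -Σ P(X,Y)·log₂ P(X|Y), where P(X|Y) = P(X,Y) / P(Y)
  (X=0,Y=0): P(X|Y) = (5/16)/(5/8) = 1/2;  -(5/16)·log₂(1/2) = 0.3125
  (X=0,Y=1): P(X|Y) = (3/16)/(3/8) = 1/2;  -(3/16)·log₂(1/2) = 0.1875
  (X=1,Y=0): P(X|Y) = (5/16)/(5/8) = 1/2;  -(5/16)·log₂(1/2) = 0.3125
  (X=1,Y=1): P(X|Y) = (3/16)/(3/8) = 1/2;  -(3/16)·log₂(1/2) = 0.1875
H(X|Y) = 0.3125 + 0.1875 + 0.3125 + 0.1875
  = 1.0000 bits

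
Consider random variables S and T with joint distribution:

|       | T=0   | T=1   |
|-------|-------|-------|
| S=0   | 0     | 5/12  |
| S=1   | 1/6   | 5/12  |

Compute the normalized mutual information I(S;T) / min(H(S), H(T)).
Marginal P(S) (row sums):
  P(S=0) = 0 + 5/12 = 5/12
  P(S=1) = 1/6 + 5/12 = 7/12
Marginal P(T) (column sums):
  P(T=0) = 0 + 1/6 = 1/6
  P(T=1) = 5/12 + 5/12 = 5/6

H(S) = -[(5/12)·log₂(5/12) + (7/12)·log₂(7/12)]
  = 0.5263 + 0.4536
  = 0.9799 bits
H(T) = -[(1/6)·log₂(1/6) + (5/6)·log₂(5/6)]
  = 0.4308 + 0.2192
  = 0.6500 bits
H(S,T) = -[(5/12)·log₂(5/12) + (1/6)·log₂(1/6) + (5/12)·log₂(5/12)]
  = 0.5263 + 0.4308 + 0.5263
  = 1.4834 bits

I(S;T) = H(S) + H(T) - H(S,T)
  = 0.9799 + 0.6500 - 1.4834
  = 0.1465 bits

min(H(S), H(T)) = min(0.9799, 0.6500) = 0.6500 bits
Normalized MI = 0.1465 / 0.6500 = 0.2254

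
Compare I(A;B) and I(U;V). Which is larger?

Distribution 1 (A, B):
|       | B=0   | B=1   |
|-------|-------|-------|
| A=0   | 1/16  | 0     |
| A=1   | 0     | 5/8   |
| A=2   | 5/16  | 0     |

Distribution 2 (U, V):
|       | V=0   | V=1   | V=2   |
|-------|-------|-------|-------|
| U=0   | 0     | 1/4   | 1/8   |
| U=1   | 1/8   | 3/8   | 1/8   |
Distribution 1 (A, B):
Marginal P(A) (row sums):
  P(A=0) = 1/16 + 0 = 1/16
  P(A=1) = 0 + 5/8 = 5/8
  P(A=2) = 5/16 + 0 = 5/16
Marginal P(B) (column sums):
  P(B=0) = 1/16 + 0 + 5/16 = 3/8
  P(B=1) = 0 + 5/8 + 0 = 5/8

H(A) = -[(1/16)·log₂(1/16) + (5/8)·log₂(5/8) + (5/16)·log₂(5/16)]
  = 0.2500 + 0.4238 + 0.5244
  = 1.1982 bits
H(B) = -[(3/8)·log₂(3/8) + (5/8)·log₂(5/8)]
  = 0.5306 + 0.4238
  = 0.9544 bits
H(A,B) = -[(1/16)·log₂(1/16) + (5/8)·log₂(5/8) + (5/16)·log₂(5/16)]
  = 0.2500 + 0.4238 + 0.5244
  = 1.1982 bits

I(A;B) = H(A) + H(B) - H(A,B)
  = 1.1982 + 0.9544 - 1.1982
  = 0.9544 bits

Distribution 2 (U, V):
Marginal P(U) (row sums):
  P(U=0) = 0 + 1/4 + 1/8 = 3/8
  P(U=1) = 1/8 + 3/8 + 1/8 = 5/8
Marginal P(V) (column sums):
  P(V=0) = 0 + 1/8 = 1/8
  P(V=1) = 1/4 + 3/8 = 5/8
  P(V=2) = 1/8 + 1/8 = 1/4

H(U) = -[(3/8)·log₂(3/8) + (5/8)·log₂(5/8)]
  = 0.5306 + 0.4238
  = 0.9544 bits
H(V) = -[(1/8)·log₂(1/8) + (5/8)·log₂(5/8) + (1/4)·log₂(1/4)]
  = 0.3750 + 0.4238 + 0.5000
  = 1.2988 bits
H(U,V) = -[(1/4)·log₂(1/4) + (1/8)·log₂(1/8) + (1/8)·log₂(1/8) + (3/8)·log₂(3/8) + (1/8)·log₂(1/8)]
  = 0.5000 + 0.3750 + 0.3750 + 0.5306 + 0.3750
  = 2.1556 bits

I(U;V) = H(U) + H(V) - H(U,V)
  = 0.9544 + 1.2988 - 2.1556
  = 0.0976 bits

I(A;B) = 0.9544 bits > I(U;V) = 0.0976 bits, so (A, B) has the higher mutual information (stronger dependence).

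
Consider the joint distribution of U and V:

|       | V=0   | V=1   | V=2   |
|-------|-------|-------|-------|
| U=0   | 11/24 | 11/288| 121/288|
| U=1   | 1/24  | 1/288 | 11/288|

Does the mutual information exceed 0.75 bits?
Marginal P(U) (row sums):
  P(U=0) = 11/24 + 11/288 + 121/288 = 11/12
  P(U=1) = 1/24 + 1/288 + 11/288 = 1/12
Marginal P(V) (column sums):
  P(V=0) = 11/24 + 1/24 = 1/2
  P(V=1) = 11/288 + 1/288 = 1/24
  P(V=2) = 121/288 + 11/288 = 11/24

H(U) = -[(11/12)·log₂(11/12) + (1/12)·log₂(1/12)]
  = 0.1151 + 0.2987
  = 0.4138 bits
H(V) = -[(1/2)·log₂(1/2) + (1/24)·log₂(1/24) + (11/24)·log₂(11/24)]
  = 0.5000 + 0.1910 + 0.5159
  = 1.2069 bits
H(U,V) = -[(11/24)·log₂(11/24) + (11/288)·log₂(11/288) + (121/288)·log₂(121/288) + (1/24)·log₂(1/24) + (1/288)·log₂(1/288) + (11/288)·log₂(11/288)]
  = 0.5159 + 0.1799 + 0.5256 + 0.1910 + 0.0284 + 0.1799
  = 1.6207 bits

I(U;V) = H(U) + H(V) - H(U,V)
  = 0.4138 + 1.2069 - 1.6207
  = 0.0000 bits

No. I(U;V) = 0.0000 bits, which is ≤ 0.75 bits.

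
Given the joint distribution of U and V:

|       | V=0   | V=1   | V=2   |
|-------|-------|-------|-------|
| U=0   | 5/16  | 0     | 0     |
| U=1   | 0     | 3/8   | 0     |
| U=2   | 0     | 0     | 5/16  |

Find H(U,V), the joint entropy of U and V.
H(U,V) = -Σ P(U,V) log₂ P(U,V), summed over the non-zero cells:
H(U,V) = -[(5/16)·log₂(5/16) + (3/8)·log₂(3/8) + (5/16)·log₂(5/16)]
  = 0.5244 + 0.5306 + 0.5244
  = 1.5794 bits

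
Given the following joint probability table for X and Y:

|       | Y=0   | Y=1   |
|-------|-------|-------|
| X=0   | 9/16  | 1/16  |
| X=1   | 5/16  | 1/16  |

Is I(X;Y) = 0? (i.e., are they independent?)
Marginal P(X) (row sums):
  P(X=0) = 9/16 + 1/16 = 5/8
  P(X=1) = 5/16 + 1/16 = 3/8
Marginal P(Y) (column sums):
  P(Y=0) = 9/16 + 5/16 = 7/8
  P(Y=1) = 1/16 + 1/16 = 1/8

X and Y are independent iff P(X=i,Y=j) = P(X=i)·P(Y=j) for every cell.
  P(X=0)·P(Y=0) = 5/8 × 7/8 = 35/64, but P(X=0,Y=0) = 9/16 ✗

No, X and Y are not independent. Quantitatively, I(X;Y) > 0:

H(X) = -[(5/8)·log₂(5/8) + (3/8)·log₂(3/8)]
  = 0.4238 + 0.5306
  = 0.9544 bits
H(Y) = -[(7/8)·log₂(7/8) + (1/8)·log₂(1/8)]
  = 0.1686 + 0.3750
  = 0.5436 bits
H(X,Y) = -[(9/16)·log₂(9/16) + (1/16)·log₂(1/16) + (5/16)·log₂(5/16) + (1/16)·log₂(1/16)]
  = 0.4669 + 0.2500 + 0.5244 + 0.2500
  = 1.4913 bits
I(X;Y) = H(X) + H(Y) - H(X,Y) = 0.9544 + 0.5436 - 1.4913 = 0.0067 bits > 0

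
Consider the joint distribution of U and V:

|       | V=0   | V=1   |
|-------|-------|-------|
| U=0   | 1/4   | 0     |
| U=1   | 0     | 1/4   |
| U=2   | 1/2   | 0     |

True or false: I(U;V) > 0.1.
Marginal P(U) (row sums):
  P(U=0) = 1/4 + 0 = 1/4
  P(U=1) = 0 + 1/4 = 1/4
  P(U=2) = 1/2 + 0 = 1/2
Marginal P(V) (column sums):
  P(V=0) = 1/4 + 0 + 1/2 = 3/4
  P(V=1) = 0 + 1/4 + 0 = 1/4

H(U) = -[(1/4)·log₂(1/4) + (1/4)·log₂(1/4) + (1/2)·log₂(1/2)]
  = 0.5000 + 0.5000 + 0.5000
  = 1.5000 bits
H(V) = -[(3/4)·log₂(3/4) + (1/4)·log₂(1/4)]
  = 0.3113 + 0.5000
  = 0.8113 bits
H(U,V) = -[(1/4)·log₂(1/4) + (1/4)·log₂(1/4) + (1/2)·log₂(1/2)]
  = 0.5000 + 0.5000 + 0.5000
  = 1.5000 bits

I(U;V) = H(U) + H(V) - H(U,V)
  = 1.5000 + 0.8113 - 1.5000
  = 0.8113 bits

True. I(U;V) = 0.8113 bits, which is > 0.1 bits.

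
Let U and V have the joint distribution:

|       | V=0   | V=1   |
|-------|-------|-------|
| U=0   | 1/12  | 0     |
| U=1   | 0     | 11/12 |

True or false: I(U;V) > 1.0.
Marginal P(U) (row sums):
  P(U=0) = 1/12 + 0 = 1/12
  P(U=1) = 0 + 11/12 = 11/12
Marginal P(V) (column sums):
  P(V=0) = 1/12 + 0 = 1/12
  P(V=1) = 0 + 11/12 = 11/12

H(U) = -[(1/12)·log₂(1/12) + (11/12)·log₂(11/12)]
  = 0.2987 + 0.1151
  = 0.4138 bits
H(V) = -[(1/12)·log₂(1/12) + (11/12)·log₂(11/12)]
  = 0.2987 + 0.1151
  = 0.4138 bits
H(U,V) = -[(1/12)·log₂(1/12) + (11/12)·log₂(11/12)]
  = 0.2987 + 0.1151
  = 0.4138 bits

I(U;V) = H(U) + H(V) - H(U,V)
  = 0.4138 + 0.4138 - 0.4138
  = 0.4138 bits

False. I(U;V) = 0.4138 bits, which is ≤ 1.0 bits.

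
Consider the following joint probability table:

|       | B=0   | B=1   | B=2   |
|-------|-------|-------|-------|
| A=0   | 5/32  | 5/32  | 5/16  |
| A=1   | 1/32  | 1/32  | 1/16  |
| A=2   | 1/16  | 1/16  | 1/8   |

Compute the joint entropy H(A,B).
H(A,B) = -Σ P(A,B) log₂ P(A,B), summed over the non-zero cells:
H(A,B) = -[(5/32)·log₂(5/32) + (5/32)·log₂(5/32) + (5/16)·log₂(5/16) + (1/32)·log₂(1/32) + (1/32)·log₂(1/32) + (1/16)·log₂(1/16) + (1/16)·log₂(1/16) + (1/16)·log₂(1/16) + (1/8)·log₂(1/8)]
  = 0.4184 + 0.4184 + 0.5244 + 0.1563 + 0.1563 + 0.2500 + 0.2500 + 0.2500 + 0.3750
  = 2.7988 bits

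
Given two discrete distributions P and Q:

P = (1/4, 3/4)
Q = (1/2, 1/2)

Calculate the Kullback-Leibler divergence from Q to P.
D(P||Q) = Σ P(i) log₂(P(i)/Q(i))
  i=0: (1/4) × log₂((1/4)/(1/2)) = (1/4) × log₂(1/2) = -0.2500
  i=1: (3/4) × log₂((3/4)/(1/2)) = (3/4) × log₂(3/2) = 0.4387
D(P||Q) = -0.2500 + 0.4387
  = 0.1887 bits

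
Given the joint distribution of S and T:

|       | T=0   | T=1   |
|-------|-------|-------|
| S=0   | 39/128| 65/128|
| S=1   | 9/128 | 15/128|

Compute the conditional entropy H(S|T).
Marginal P(T) (column sums):
  P(T=0) = 39/128 + 9/128 = 3/8
  P(T=1) = 65/128 + 15/128 = 5/8

H(S|T) = -Σ P(S,T)·log₂ P(S|T), where P(S|T) = P(S,T) / P(T)
  (S=0,T=0): P(S|T) = (39/128)/(3/8) = 13/16;  -(39/128)·log₂(13/16) = 0.0913
  (S=0,T=1): P(S|T) = (65/128)/(5/8) = 13/16;  -(65/128)·log₂(13/16) = 0.1521
  (S=1,T=0): P(S|T) = (9/128)/(3/8) = 3/16;  -(9/128)·log₂(3/16) = 0.1698
  (S=1,T=1): P(S|T) = (15/128)/(5/8) = 3/16;  -(15/128)·log₂(3/16) = 0.2830
H(S|T) = 0.0913 + 0.1521 + 0.1698 + 0.2830
  = 0.6962 bits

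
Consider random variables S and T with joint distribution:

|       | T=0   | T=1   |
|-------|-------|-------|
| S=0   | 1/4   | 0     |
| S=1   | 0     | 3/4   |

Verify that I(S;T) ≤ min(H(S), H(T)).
Marginal P(S) (row sums):
  P(S=0) = 1/4 + 0 = 1/4
  P(S=1) = 0 + 3/4 = 3/4
Marginal P(T) (column sums):
  P(T=0) = 1/4 + 0 = 1/4
  P(T=1) = 0 + 3/4 = 3/4

H(S) = -[(1/4)·log₂(1/4) + (3/4)·log₂(3/4)]
  = 0.5000 + 0.3113
  = 0.8113 bits
H(T) = -[(1/4)·log₂(1/4) + (3/4)·log₂(3/4)]
  = 0.5000 + 0.3113
  = 0.8113 bits
H(S,T) = -[(1/4)·log₂(1/4) + (3/4)·log₂(3/4)]
  = 0.5000 + 0.3113
  = 0.8113 bits

I(S;T) = H(S) + H(T) - H(S,T)
  = 0.8113 + 0.8113 - 0.8113
  = 0.8113 bits

min(H(S), H(T)) = min(0.8113, 0.8113) = 0.8113 bits
Since 0.8113 ≤ 0.8113, the bound is satisfied ✓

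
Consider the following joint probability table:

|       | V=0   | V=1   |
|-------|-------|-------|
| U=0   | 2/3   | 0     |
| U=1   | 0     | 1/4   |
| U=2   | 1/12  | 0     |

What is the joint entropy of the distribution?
H(U,V) = -Σ P(U,V) log₂ P(U,V), summed over the non-zero cells:
H(U,V) = -[(2/3)·log₂(2/3) + (1/4)·log₂(1/4) + (1/12)·log₂(1/12)]
  = 0.3900 + 0.5000 + 0.2987
  = 1.1887 bits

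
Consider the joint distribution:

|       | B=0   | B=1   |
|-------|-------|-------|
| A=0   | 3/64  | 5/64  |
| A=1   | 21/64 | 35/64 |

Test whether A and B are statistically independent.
Marginal P(A) (row sums):
  P(A=0) = 3/64 + 5/64 = 1/8
  P(A=1) = 21/64 + 35/64 = 7/8
Marginal P(B) (column sums):
  P(B=0) = 3/64 + 21/64 = 3/8
  P(B=1) = 5/64 + 35/64 = 5/8

A and B are independent iff P(A=i,B=j) = P(A=i)·P(B=j) for every cell.
  P(A=0)·P(B=0) = 1/8 × 3/8 = 3/64 = P(A=0,B=0) ✓
  P(A=0)·P(B=1) = 1/8 × 5/8 = 5/64 = P(A=0,B=1) ✓
  P(A=1)·P(B=0) = 7/8 × 3/8 = 21/64 = P(A=1,B=0) ✓
  P(A=1)·P(B=1) = 7/8 × 5/8 = 35/64 = P(A=1,B=1) ✓

Yes, A and B are independent: every cell factors, so I(A;B) = 0 bits.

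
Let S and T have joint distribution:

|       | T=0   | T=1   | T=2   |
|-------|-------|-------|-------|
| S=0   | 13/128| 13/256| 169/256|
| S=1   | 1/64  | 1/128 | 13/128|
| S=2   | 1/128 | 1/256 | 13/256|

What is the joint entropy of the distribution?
H(S,T) = -Σ P(S,T) log₂ P(S,T), summed over the non-zero cells:
H(S,T) = -[(13/128)·log₂(13/128) + (13/256)·log₂(13/256) + (169/256)·log₂(169/256) + (1/64)·log₂(1/64) + (1/128)·log₂(1/128) + (13/128)·log₂(13/128) + (1/128)·log₂(1/128) + (1/256)·log₂(1/256) + (13/256)·log₂(13/256)]
  = 0.3351 + 0.2183 + 0.3955 + 0.0938 + 0.0547 + 0.3351 + 0.0547 + 0.0313 + 0.2183
  = 1.7368 bits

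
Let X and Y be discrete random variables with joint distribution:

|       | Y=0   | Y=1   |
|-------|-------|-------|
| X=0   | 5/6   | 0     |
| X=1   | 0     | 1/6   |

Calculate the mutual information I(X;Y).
Marginal P(X) (row sums):
  P(X=0) = 5/6 + 0 = 5/6
  P(X=1) = 0 + 1/6 = 1/6
Marginal P(Y) (column sums):
  P(Y=0) = 5/6 + 0 = 5/6
  P(Y=1) = 0 + 1/6 = 1/6

H(X) = -[(5/6)·log₂(5/6) + (1/6)·log₂(1/6)]
  = 0.2192 + 0.4308
  = 0.6500 bits
H(Y) = -[(5/6)·log₂(5/6) + (1/6)·log₂(1/6)]
  = 0.2192 + 0.4308
  = 0.6500 bits
H(X,Y) = -[(5/6)·log₂(5/6) + (1/6)·log₂(1/6)]
  = 0.2192 + 0.4308
  = 0.6500 bits

I(X;Y) = H(X) + H(Y) - H(X,Y)
  = 0.6500 + 0.6500 - 0.6500
  = 0.6500 bits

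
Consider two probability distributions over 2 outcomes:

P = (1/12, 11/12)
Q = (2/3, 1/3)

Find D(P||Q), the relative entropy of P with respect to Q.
D(P||Q) = Σ P(i) log₂(P(i)/Q(i))
  i=0: (1/12) × log₂((1/12)/(2/3)) = (1/12) × log₂(1/8) = -0.2500
  i=1: (11/12) × log₂((11/12)/(1/3)) = (11/12) × log₂(11/4) = 1.3378
D(P||Q) = -0.2500 + 1.3378
  = 1.0878 bits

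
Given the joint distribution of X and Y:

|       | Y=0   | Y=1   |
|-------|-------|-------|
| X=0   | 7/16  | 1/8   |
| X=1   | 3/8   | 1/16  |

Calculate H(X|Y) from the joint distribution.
Marginal P(Y) (column sums):
  P(Y=0) = 7/16 + 3/8 = 13/16
  P(Y=1) = 1/8 + 1/16 = 3/16

H(X|Y) = -Σ P(X,Y)·log₂ P(X|Y), where P(X|Y) = P(X,Y) / P(Y)
  (X=0,Y=0): P(X|Y) = (7/16)/(13/16) = 7/13;  -(7/16)·log₂(7/13) = 0.3907
  (X=0,Y=1): P(X|Y) = (1/8)/(3/16) = 2/3;  -(1/8)·log₂(2/3) = 0.0731
  (X=1,Y=0): P(X|Y) = (3/8)/(13/16) = 6/13;  -(3/8)·log₂(6/13) = 0.4183
  (X=1,Y=1): P(X|Y) = (1/16)/(3/16) = 1/3;  -(1/16)·log₂(1/3) = 0.0991
H(X|Y) = 0.3907 + 0.0731 + 0.4183 + 0.0991
  = 0.9812 bits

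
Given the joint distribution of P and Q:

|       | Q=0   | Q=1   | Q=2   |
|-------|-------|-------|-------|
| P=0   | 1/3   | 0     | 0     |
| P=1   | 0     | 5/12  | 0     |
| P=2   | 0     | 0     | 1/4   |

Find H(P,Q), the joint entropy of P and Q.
H(P,Q) = -Σ P(P,Q) log₂ P(P,Q), summed over the non-zero cells:
H(P,Q) = -[(1/3)·log₂(1/3) + (5/12)·log₂(5/12) + (1/4)·log₂(1/4)]
  = 0.5283 + 0.5263 + 0.5000
  = 1.5546 bits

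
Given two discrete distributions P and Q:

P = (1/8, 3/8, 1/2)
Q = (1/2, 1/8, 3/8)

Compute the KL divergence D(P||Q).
D(P||Q) = Σ P(i) log₂(P(i)/Q(i))
  i=0: (1/8) × log₂((1/8)/(1/2)) = (1/8) × log₂(1/4) = -0.2500
  i=1: (3/8) × log₂((3/8)/(1/8)) = (3/8) × log₂(3) = 0.5944
  i=2: (1/2) × log₂((1/2)/(3/8)) = (1/2) × log₂(4/3) = 0.2075
D(P||Q) = -0.2500 + 0.5944 + 0.2075
  = 0.5519 bits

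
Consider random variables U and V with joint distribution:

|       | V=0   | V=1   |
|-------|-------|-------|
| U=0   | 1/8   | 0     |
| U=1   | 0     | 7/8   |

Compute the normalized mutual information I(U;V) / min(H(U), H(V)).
Marginal P(U) (row sums):
  P(U=0) = 1/8 + 0 = 1/8
  P(U=1) = 0 + 7/8 = 7/8
Marginal P(V) (column sums):
  P(V=0) = 1/8 + 0 = 1/8
  P(V=1) = 0 + 7/8 = 7/8

H(U) = -[(1/8)·log₂(1/8) + (7/8)·log₂(7/8)]
  = 0.3750 + 0.1686
  = 0.5436 bits
H(V) = -[(1/8)·log₂(1/8) + (7/8)·log₂(7/8)]
  = 0.3750 + 0.1686
  = 0.5436 bits
H(U,V) = -[(1/8)·log₂(1/8) + (7/8)·log₂(7/8)]
  = 0.3750 + 0.1686
  = 0.5436 bits

I(U;V) = H(U) + H(V) - H(U,V)
  = 0.5436 + 0.5436 - 0.5436
  = 0.5436 bits

min(H(U), H(V)) = min(0.5436, 0.5436) = 0.5436 bits
Normalized MI = 0.5436 / 0.5436 = 1.0000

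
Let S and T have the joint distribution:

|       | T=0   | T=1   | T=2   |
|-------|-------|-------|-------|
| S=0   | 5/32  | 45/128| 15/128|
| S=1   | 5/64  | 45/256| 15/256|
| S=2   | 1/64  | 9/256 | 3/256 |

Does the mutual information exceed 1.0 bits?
Marginal P(S) (row sums):
  P(S=0) = 5/32 + 45/128 + 15/128 = 5/8
  P(S=1) = 5/64 + 45/256 + 15/256 = 5/16
  P(S=2) = 1/64 + 9/256 + 3/256 = 1/16
Marginal P(T) (column sums):
  P(T=0) = 5/32 + 5/64 + 1/64 = 1/4
  P(T=1) = 45/128 + 45/256 + 9/256 = 9/16
  P(T=2) = 15/128 + 15/256 + 3/256 = 3/16

H(S) = -[(5/8)·log₂(5/8) + (5/16)·log₂(5/16) + (1/16)·log₂(1/16)]
  = 0.4238 + 0.5244 + 0.2500
  = 1.1982 bits
H(T) = -[(1/4)·log₂(1/4) + (9/16)·log₂(9/16) + (3/16)·log₂(3/16)]
  = 0.5000 + 0.4669 + 0.4528
  = 1.4197 bits
H(S,T) = -[(5/32)·log₂(5/32) + (45/128)·log₂(45/128) + (15/128)·log₂(15/128) + (5/64)·log₂(5/64) + (45/256)·log₂(45/256) + (15/256)·log₂(15/256) + (1/64)·log₂(1/64) + (9/256)·log₂(9/256) + (3/256)·log₂(3/256)]
  = 0.4184 + 0.5302 + 0.3625 + 0.2873 + 0.4409 + 0.2398 + 0.0938 + 0.1698 + 0.0752
  = 2.6179 bits

I(S;T) = H(S) + H(T) - H(S,T)
  = 1.1982 + 1.4197 - 2.6179
  = 0.0000 bits

No. I(S;T) = 0.0000 bits, which is ≤ 1.0 bits.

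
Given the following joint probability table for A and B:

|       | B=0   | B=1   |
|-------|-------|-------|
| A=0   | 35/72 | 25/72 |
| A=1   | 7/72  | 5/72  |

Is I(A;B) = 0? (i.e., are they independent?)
Marginal P(A) (row sums):
  P(A=0) = 35/72 + 25/72 = 5/6
  P(A=1) = 7/72 + 5/72 = 1/6
Marginal P(B) (column sums):
  P(B=0) = 35/72 + 7/72 = 7/12
  P(B=1) = 25/72 + 5/72 = 5/12

A and B are independent iff P(A=i,B=j) = P(A=i)·P(B=j) for every cell.
  P(A=0)·P(B=0) = 5/6 × 7/12 = 35/72 = P(A=0,B=0) ✓
  P(A=0)·P(B=1) = 5/6 × 5/12 = 25/72 = P(A=0,B=1) ✓
  P(A=1)·P(B=0) = 1/6 × 7/12 = 7/72 = P(A=1,B=0) ✓
  P(A=1)·P(B=1) = 1/6 × 5/12 = 5/72 = P(A=1,B=1) ✓

Yes, A and B are independent: every cell factors, so I(A;B) = 0 bits.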